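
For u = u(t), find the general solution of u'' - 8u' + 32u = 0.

u = C1*cos(4*t)*exp(4*t) + C2*exp(4*t)*sin(4*t)

Characteristic equation r² - 8r + 32 = 0 has discriminant (-8)² - 4·(32) = -64 < 0, so r = 4 ± 4i.
Hence u_h = C1*cos(4*t)*exp(4*t) + C2*exp(4*t)*sin(4*t).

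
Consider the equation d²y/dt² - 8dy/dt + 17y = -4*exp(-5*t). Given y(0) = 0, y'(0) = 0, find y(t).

Characteristic equation r² - 8r + 17 = 0 has discriminant (-8)² - 4·(17) = -4 < 0, so r = 4 ± i.
Hence y_h = C1*cos(t)*exp(4*t) + C2*exp(4*t)*sin(t).
Try y_p = A*exp(-5*t). Substituting into the equation and dividing by exp(-5*t) gives A = -2/41, so y_p = -2*exp(-5*t)/41.
General solution: y = -2*exp(-5*t)/41 + C1*cos(t)*exp(4*t) + C2*exp(4*t)*sin(t).
Apply the initial conditions: y(0) = -2/41 + C1 = 0 and y'(0) = 10/41 + C2 + 4*C1 = 0. Solving gives C1 = 2/41, C2 = -18/41.

y = -2*exp(-5*t)/41 - 18*exp(4*t)*sin(t)/41 + 2*cos(t)*exp(4*t)/41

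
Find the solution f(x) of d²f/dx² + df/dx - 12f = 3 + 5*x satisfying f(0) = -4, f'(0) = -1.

Characteristic equation r² + r - 12 = 0 factors as (r - 3)(r + 4) = 0, so r = 3, -4.
Hence f_h = C1*exp(3*x) + C2*exp(-4*x).
For the particular solution try f_p = A0 + A1*x. Substituting and matching coefficients of each power of x gives A0 = -41/144, A1 = -5/12, so f_p = -41/144 - 5*x/12.
General solution: f = -41/144 - 5*x/12 + C1*exp(3*x) + C2*exp(-4*x).
Apply the initial conditions: f(0) = -41/144 + C1 + C2 = -4 and f'(0) = -5/12 - 4*C2 + 3*C1 = -1. Solving gives C1 = -139/63, C2 = -169/112.

f = -41/144 - 169*exp(-4*x)/112 - 139*exp(3*x)/63 - 5*x/12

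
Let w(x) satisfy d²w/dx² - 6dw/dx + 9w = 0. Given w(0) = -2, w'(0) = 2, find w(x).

Characteristic equation r² - 6r + 9 = 0 has discriminant (-6)² - 4·(9) = 0, so r = 3 is a repeated root.
Hence w_h = (C1 + C2*x)*exp(3*x).
Apply the initial conditions: w(0) = C1 = -2 and w'(0) = C2 + 3*C1 = 2. Solving gives C1 = -2, C2 = 8.

w = -2*exp(3*x) + 8*x*exp(3*x)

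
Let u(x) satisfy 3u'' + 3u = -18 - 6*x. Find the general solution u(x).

u = -6 - 2*x + C1*cos(x) + C2*sin(x)

Divide through by 3: u'' + u = -6 - 2*x.
Characteristic equation r² + 1 = 0 has discriminant (0)² - 4·(1) = -4 < 0, so r = ± i.
Hence u_h = C1*cos(x) + C2*sin(x).
For the particular solution try u_p = A0 + A1*x. Substituting and matching coefficients of each power of x gives A0 = -6, A1 = -2, so u_p = -6 - 2*x.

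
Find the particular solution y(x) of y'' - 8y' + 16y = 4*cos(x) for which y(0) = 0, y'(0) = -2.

Characteristic equation r² - 8r + 16 = 0 has discriminant (-8)² - 4·(16) = 0, so r = 4 is a repeated root.
Hence y_h = (C1 + C2*x)*exp(4*x).
Try y_p = A*cos(x) + B*sin(x). Substituting and equating the coefficients of cos(x) and sin(x) gives A = 60/289, B = -32/289, so y_p = -32*sin(x)/289 + 60*cos(x)/289.
General solution: y = -32*sin(x)/289 + 60*cos(x)/289 + C1*exp(4*x) + C2*x*exp(4*x).
Apply the initial conditions: y(0) = 60/289 + C1 = 0 and y'(0) = -32/289 + C2 + 4*C1 = -2. Solving gives C1 = -60/289, C2 = -18/17.

y = -60*exp(4*x)/289 - 32*sin(x)/289 + 60*cos(x)/289 - 18*x*exp(4*x)/17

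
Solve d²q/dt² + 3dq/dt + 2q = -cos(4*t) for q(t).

q = -3*sin(4*t)/85 + 7*cos(4*t)/170 + C1*exp(-2*t) + C2*exp(-t)

Characteristic equation r² + 3r + 2 = 0 factors as (r + 2)(r + 1) = 0, so r = -2, -1.
Hence q_h = C1*exp(-2*t) + C2*exp(-t).
Try q_p = A*cos(4*t) + B*sin(4*t). Substituting and equating the coefficients of cos(4t) and sin(4t) gives A = 7/170, B = -3/85, so q_p = -3*sin(4*t)/85 + 7*cos(4*t)/170.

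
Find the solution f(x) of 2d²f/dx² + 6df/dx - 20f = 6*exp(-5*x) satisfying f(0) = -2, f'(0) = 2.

f = -53*exp(2*x)/49 - 45*exp(-5*x)/49 - 3*x*exp(-5*x)/7

Divide through by 2: f'' + 3f' - 10f = 3*exp(-5*x).
Characteristic equation r² + 3r - 10 = 0 factors as (r + 5)(r - 2) = 0, so r = -5, 2.
Hence f_h = C1*exp(-5*x) + C2*exp(2*x).
Since exp(-5*x) solves the homogeneous equation (r = -5 is a root of multiplicity 1), multiply the trial by x. Try f_p = A*x*exp(-5*x). Substituting into the equation and dividing by exp(-5*x) gives A = -3/7, so f_p = -3*x*exp(-5*x)/7.
General solution: f = C1*exp(-5*x) + C2*exp(2*x) - 3*x*exp(-5*x)/7.
Apply the initial conditions: f(0) = C1 + C2 = -2 and f'(0) = -3/7 - 5*C1 + 2*C2 = 2. Solving gives C1 = -45/49, C2 = -53/49.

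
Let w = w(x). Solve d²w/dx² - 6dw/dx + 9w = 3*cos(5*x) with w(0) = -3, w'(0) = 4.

Characteristic equation r² - 6r + 9 = 0 has discriminant (-6)² - 4·(9) = 0, so r = 3 is a repeated root.
Hence w_h = (C1 + C2*x)*exp(3*x).
Try w_p = A*cos(5*x) + B*sin(5*x). Substituting and equating the coefficients of cos(5x) and sin(5x) gives A = -12/289, B = -45/578, so w_p = -45*sin(5*x)/578 - 12*cos(5*x)/289.
General solution: w = -45*sin(5*x)/578 - 12*cos(5*x)/289 + C1*exp(3*x) + C2*x*exp(3*x).
Apply the initial conditions: w(0) = -12/289 + C1 = -3 and w'(0) = -225/578 + C2 + 3*C1 = 4. Solving gives C1 = -855/289, C2 = 451/34.

w = -855*exp(3*x)/289 - 45*sin(5*x)/578 - 12*cos(5*x)/289 + 451*x*exp(3*x)/34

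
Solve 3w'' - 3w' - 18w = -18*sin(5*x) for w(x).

Divide through by 3: w'' - w' - 6w = -6*sin(5*x).
Characteristic equation r² - r - 6 = 0 factors as (r - 3)(r + 2) = 0, so r = 3, -2.
Hence w_h = C1*exp(3*x) + C2*exp(-2*x).
Try w_p = A*cos(5*x) + B*sin(5*x). Substituting and equating the coefficients of cos(5x) and sin(5x) gives A = -15/493, B = 93/493, so w_p = -15*cos(5*x)/493 + 93*sin(5*x)/493.

w = -15*cos(5*x)/493 + 93*sin(5*x)/493 + C1*exp(3*x) + C2*exp(-2*x)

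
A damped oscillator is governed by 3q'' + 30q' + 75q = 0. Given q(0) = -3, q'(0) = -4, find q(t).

Divide through by 3: q'' + 10q' + 25q = 0.
Characteristic equation r² + 10r + 25 = 0 has discriminant (10)² - 4·(25) = 0, so r = -5 is a repeated root.
Hence q_h = (C1 + C2*t)*exp(-5*t).
Apply the initial conditions: q(0) = C1 = -3 and q'(0) = C2 - 5*C1 = -4. Solving gives C1 = -3, C2 = -19.

q = -3*exp(-5*t) - 19*t*exp(-5*t)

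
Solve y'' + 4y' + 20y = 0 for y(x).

y = C1*cos(4*x)*exp(-2*x) + C2*exp(-2*x)*sin(4*x)

Characteristic equation r² + 4r + 20 = 0 has discriminant (4)² - 4·(20) = -64 < 0, so r = -2 ± 4i.
Hence y_h = C1*cos(4*x)*exp(-2*x) + C2*exp(-2*x)*sin(4*x).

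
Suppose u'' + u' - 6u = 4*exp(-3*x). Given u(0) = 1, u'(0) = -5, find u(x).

Characteristic equation r² + r - 6 = 0 factors as (r + 3)(r - 2) = 0, so r = -3, 2.
Hence u_h = C1*exp(-3*x) + C2*exp(2*x).
Since exp(-3*x) solves the homogeneous equation (r = -3 is a root of multiplicity 1), multiply the trial by x. Try u_p = A*x*exp(-3*x). Substituting into the equation and dividing by exp(-3*x) gives A = -4/5, so u_p = -4*x*exp(-3*x)/5.
General solution: u = C1*exp(-3*x) + C2*exp(2*x) - 4*x*exp(-3*x)/5.
Apply the initial conditions: u(0) = C1 + C2 = 1 and u'(0) = -4/5 - 3*C1 + 2*C2 = -5. Solving gives C1 = 31/25, C2 = -6/25.

u = -6*exp(2*x)/25 + 31*exp(-3*x)/25 - 4*x*exp(-3*x)/5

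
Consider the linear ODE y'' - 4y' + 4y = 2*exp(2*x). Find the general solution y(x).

Characteristic equation r² - 4r + 4 = 0 has discriminant (-4)² - 4·(4) = 0, so r = 2 is a repeated root.
Hence y_h = (C1 + C2*x)*exp(2*x).
Since exp(2*x) solves the homogeneous equation (r = 2 is a root of multiplicity 2), multiply the trial by x^2. Try y_p = A*x^2*exp(2*x). Substituting into the equation and dividing by exp(2*x) gives A = 1, so y_p = x^2*exp(2*x).

y = C1*exp(2*x) + x**2*exp(2*x) + C2*x*exp(2*x)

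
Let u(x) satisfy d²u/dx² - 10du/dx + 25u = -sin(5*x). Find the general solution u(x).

u = -cos(5*x)/50 + C1*exp(5*x) + C2*x*exp(5*x)

Characteristic equation r² - 10r + 25 = 0 has discriminant (-10)² - 4·(25) = 0, so r = 5 is a repeated root.
Hence u_h = (C1 + C2*x)*exp(5*x).
Try u_p = A*cos(5*x) + B*sin(5*x). Substituting and equating the coefficients of cos(5x) and sin(5x) gives A = -1/50, B = 0, so u_p = -cos(5*x)/50.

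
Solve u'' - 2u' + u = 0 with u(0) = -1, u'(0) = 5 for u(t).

u = -exp(t) + 6*t*exp(t)

Characteristic equation r² - 2r + 1 = 0 has discriminant (-2)² - 4·(1) = 0, so r = 1 is a repeated root.
Hence u_h = (C1 + C2*t)*exp(t).
Apply the initial conditions: u(0) = C1 = -1 and u'(0) = C1 + C2 = 5. Solving gives C1 = -1, C2 = 6.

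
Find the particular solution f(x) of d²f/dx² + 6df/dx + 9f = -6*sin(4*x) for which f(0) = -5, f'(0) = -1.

f = -3269*exp(-3*x)/625 + 42*sin(4*x)/625 + 144*cos(4*x)/625 - 424*x*exp(-3*x)/25

Characteristic equation r² + 6r + 9 = 0 has discriminant (6)² - 4·(9) = 0, so r = -3 is a repeated root.
Hence f_h = (C1 + C2*x)*exp(-3*x).
Try f_p = A*cos(4*x) + B*sin(4*x). Substituting and equating the coefficients of cos(4x) and sin(4x) gives A = 144/625, B = 42/625, so f_p = 42*sin(4*x)/625 + 144*cos(4*x)/625.
General solution: f = 42*sin(4*x)/625 + 144*cos(4*x)/625 + C1*exp(-3*x) + C2*x*exp(-3*x).
Apply the initial conditions: f(0) = 144/625 + C1 = -5 and f'(0) = 168/625 + C2 - 3*C1 = -1. Solving gives C1 = -3269/625, C2 = -424/25.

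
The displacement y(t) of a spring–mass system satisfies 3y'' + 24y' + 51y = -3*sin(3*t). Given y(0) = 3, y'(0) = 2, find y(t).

y = -sin(3*t)/80 + 3*cos(3*t)/80 + 237*cos(t)*exp(-4*t)/80 + 1111*exp(-4*t)*sin(t)/80

Divide through by 3: y'' + 8y' + 17y = -sin(3*t).
Characteristic equation r² + 8r + 17 = 0 has discriminant (8)² - 4·(17) = -4 < 0, so r = -4 ± i.
Hence y_h = C1*cos(t)*exp(-4*t) + C2*exp(-4*t)*sin(t).
Try y_p = A*cos(3*t) + B*sin(3*t). Substituting and equating the coefficients of cos(3t) and sin(3t) gives A = 3/80, B = -1/80, so y_p = -sin(3*t)/80 + 3*cos(3*t)/80.
General solution: y = -sin(3*t)/80 + 3*cos(3*t)/80 + C1*cos(t)*exp(-4*t) + C2*exp(-4*t)*sin(t).
Apply the initial conditions: y(0) = 3/80 + C1 = 3 and y'(0) = -3/80 + C2 - 4*C1 = 2. Solving gives C1 = 237/80, C2 = 1111/80.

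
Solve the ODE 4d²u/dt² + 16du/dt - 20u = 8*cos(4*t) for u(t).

Divide through by 4: u'' + 4u' - 5u = 2*cos(4*t).
Characteristic equation r² + 4r - 5 = 0 factors as (r + 5)(r - 1) = 0, so r = -5, 1.
Hence u_h = C1*exp(-5*t) + C2*exp(t).
Try u_p = A*cos(4*t) + B*sin(4*t). Substituting and equating the coefficients of cos(4t) and sin(4t) gives A = -42/697, B = 32/697, so u_p = -42*cos(4*t)/697 + 32*sin(4*t)/697.

u = -42*cos(4*t)/697 + 32*sin(4*t)/697 + C1*exp(-5*t) + C2*exp(t)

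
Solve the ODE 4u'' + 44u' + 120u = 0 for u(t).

Divide through by 4: u'' + 11u' + 30u = 0.
Characteristic equation r² + 11r + 30 = 0 factors as (r + 5)(r + 6) = 0, so r = -5, -6.
Hence u_h = C1*exp(-5*t) + C2*exp(-6*t).

u = C1*exp(-5*t) + C2*exp(-6*t)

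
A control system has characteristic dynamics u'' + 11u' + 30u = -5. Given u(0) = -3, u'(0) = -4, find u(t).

Characteristic equation r² + 11r + 30 = 0 factors as (r + 5)(r + 6) = 0, so r = -5, -6.
Hence u_h = C1*exp(-5*t) + C2*exp(-6*t).
For the particular solution try u_p = A0. Substituting and matching coefficients of each power of t gives A0 = -1/6, so u_p = -1/6.
General solution: u = -1/6 + C1*exp(-5*t) + C2*exp(-6*t).
Apply the initial conditions: u(0) = -1/6 + C1 + C2 = -3 and u'(0) = -6*C2 - 5*C1 = -4. Solving gives C1 = -21, C2 = 109/6.

u = -1/6 - 21*exp(-5*t) + 109*exp(-6*t)/6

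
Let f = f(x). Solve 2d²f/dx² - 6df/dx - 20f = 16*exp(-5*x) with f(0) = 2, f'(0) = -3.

Divide through by 2: f'' - 3f' - 10f = 8*exp(-5*x).
Characteristic equation r² - 3r - 10 = 0 factors as (r - 5)(r + 2) = 0, so r = 5, -2.
Hence f_h = C1*exp(5*x) + C2*exp(-2*x).
Try f_p = A*exp(-5*x). Substituting into the equation and dividing by exp(-5*x) gives A = 4/15, so f_p = 4*exp(-5*x)/15.
General solution: f = 4*exp(-5*x)/15 + C1*exp(5*x) + C2*exp(-2*x).
Apply the initial conditions: f(0) = 4/15 + C1 + C2 = 2 and f'(0) = -4/3 - 2*C2 + 5*C1 = -3. Solving gives C1 = 9/35, C2 = 31/21.

f = 4*exp(-5*x)/15 + 9*exp(5*x)/35 + 31*exp(-2*x)/21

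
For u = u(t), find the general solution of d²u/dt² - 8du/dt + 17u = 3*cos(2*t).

u = -48*sin(2*t)/425 + 39*cos(2*t)/425 + C1*cos(t)*exp(4*t) + C2*exp(4*t)*sin(t)

Characteristic equation r² - 8r + 17 = 0 has discriminant (-8)² - 4·(17) = -4 < 0, so r = 4 ± i.
Hence u_h = C1*cos(t)*exp(4*t) + C2*exp(4*t)*sin(t).
Try u_p = A*cos(2*t) + B*sin(2*t). Substituting and equating the coefficients of cos(2t) and sin(2t) gives A = 39/425, B = -48/425, so u_p = -48*sin(2*t)/425 + 39*cos(2*t)/425.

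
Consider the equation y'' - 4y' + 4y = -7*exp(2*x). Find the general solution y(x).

y = C1*exp(2*x) - 7*x**2*exp(2*x)/2 + C2*x*exp(2*x)

Characteristic equation r² - 4r + 4 = 0 has discriminant (-4)² - 4·(4) = 0, so r = 2 is a repeated root.
Hence y_h = (C1 + C2*x)*exp(2*x).
Since exp(2*x) solves the homogeneous equation (r = 2 is a root of multiplicity 2), multiply the trial by x^2. Try y_p = A*x^2*exp(2*x). Substituting into the equation and dividing by exp(2*x) gives A = -7/2, so y_p = -7*x^2*exp(2*x)/2.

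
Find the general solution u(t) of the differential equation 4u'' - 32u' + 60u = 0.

Divide through by 4: u'' - 8u' + 15u = 0.
Characteristic equation r² - 8r + 15 = 0 factors as (r - 3)(r - 5) = 0, so r = 3, 5.
Hence u_h = C1*exp(3*t) + C2*exp(5*t).

u = C1*exp(3*t) + C2*exp(5*t)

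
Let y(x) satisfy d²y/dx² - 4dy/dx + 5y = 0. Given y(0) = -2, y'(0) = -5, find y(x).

y = -exp(2*x)*sin(x) - 2*cos(x)*exp(2*x)

Characteristic equation r² - 4r + 5 = 0 has discriminant (-4)² - 4·(5) = -4 < 0, so r = 2 ± i.
Hence y_h = C1*cos(x)*exp(2*x) + C2*exp(2*x)*sin(x).
Apply the initial conditions: y(0) = C1 = -2 and y'(0) = C2 + 2*C1 = -5. Solving gives C1 = -2, C2 = -1.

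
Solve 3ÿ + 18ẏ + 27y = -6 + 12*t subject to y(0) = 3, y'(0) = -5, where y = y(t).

y = -14/27 + 4*t/9 + 95*exp(-3*t)/27 + 46*t*exp(-3*t)/9

Divide through by 3: y'' + 6y' + 9y = -2 + 4*t.
Characteristic equation r² + 6r + 9 = 0 has discriminant (6)² - 4·(9) = 0, so r = -3 is a repeated root.
Hence y_h = (C1 + C2*t)*exp(-3*t).
For the particular solution try y_p = A0 + A1*t. Substituting and matching coefficients of each power of t gives A0 = -14/27, A1 = 4/9, so y_p = -14/27 + 4*t/9.
General solution: y = -14/27 + 4*t/9 + C1*exp(-3*t) + C2*t*exp(-3*t).
Apply the initial conditions: y(0) = -14/27 + C1 = 3 and y'(0) = 4/9 + C2 - 3*C1 = -5. Solving gives C1 = 95/27, C2 = 46/9.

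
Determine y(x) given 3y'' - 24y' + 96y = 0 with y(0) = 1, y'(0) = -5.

y = cos(4*x)*exp(4*x) - 9*exp(4*x)*sin(4*x)/4

Divide through by 3: y'' - 8y' + 32y = 0.
Characteristic equation r² - 8r + 32 = 0 has discriminant (-8)² - 4·(32) = -64 < 0, so r = 4 ± 4i.
Hence y_h = C1*cos(4*x)*exp(4*x) + C2*exp(4*x)*sin(4*x).
Apply the initial conditions: y(0) = C1 = 1 and y'(0) = 4*C1 + 4*C2 = -5. Solving gives C1 = 1, C2 = -9/4.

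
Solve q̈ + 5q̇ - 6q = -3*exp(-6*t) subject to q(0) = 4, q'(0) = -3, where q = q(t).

q = 52*exp(-6*t)/49 + 144*exp(t)/49 + 3*t*exp(-6*t)/7

Characteristic equation r² + 5r - 6 = 0 factors as (r - 1)(r + 6) = 0, so r = 1, -6.
Hence q_h = C1*exp(t) + C2*exp(-6*t).
Since exp(-6*t) solves the homogeneous equation (r = -6 is a root of multiplicity 1), multiply the trial by t. Try q_p = A*t*exp(-6*t). Substituting into the equation and dividing by exp(-6*t) gives A = 3/7, so q_p = 3*t*exp(-6*t)/7.
General solution: q = C1*exp(t) + C2*exp(-6*t) + 3*t*exp(-6*t)/7.
Apply the initial conditions: q(0) = C1 + C2 = 4 and q'(0) = 3/7 + C1 - 6*C2 = -3. Solving gives C1 = 144/49, C2 = 52/49.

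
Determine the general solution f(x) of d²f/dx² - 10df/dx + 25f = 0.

Characteristic equation r² - 10r + 25 = 0 has discriminant (-10)² - 4·(25) = 0, so r = 5 is a repeated root.
Hence f_h = (C1 + C2*x)*exp(5*x).

f = C1*exp(5*x) + C2*x*exp(5*x)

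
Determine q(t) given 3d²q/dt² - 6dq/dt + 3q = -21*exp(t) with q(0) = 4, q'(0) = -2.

Divide through by 3: q'' - 2q' + q = -7*exp(t).
Characteristic equation r² - 2r + 1 = 0 has discriminant (-2)² - 4·(1) = 0, so r = 1 is a repeated root.
Hence q_h = (C1 + C2*t)*exp(t).
Since exp(t) solves the homogeneous equation (r = 1 is a root of multiplicity 2), multiply the trial by t^2. Try q_p = A*t^2*exp(t). Substituting into the equation and dividing by exp(t) gives A = -7/2, so q_p = -7*t^2*exp(t)/2.
General solution: q = C1*exp(t) - 7*t^2*exp(t)/2 + C2*t*exp(t).
Apply the initial conditions: q(0) = C1 = 4 and q'(0) = C1 + C2 = -2. Solving gives C1 = 4, C2 = -6.

q = 4*exp(t) - 6*t*exp(t) - 7*t**2*exp(t)/2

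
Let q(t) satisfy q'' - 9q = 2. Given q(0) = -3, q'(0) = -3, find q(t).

Characteristic equation r² - 9 = 0 factors as (r + 3)(r - 3) = 0, so r = -3, 3.
Hence q_h = C1*exp(-3*t) + C2*exp(3*t).
For the particular solution try q_p = A0. Substituting and matching coefficients of each power of t gives A0 = -2/9, so q_p = -2/9.
General solution: q = -2/9 + C1*exp(-3*t) + C2*exp(3*t).
Apply the initial conditions: q(0) = -2/9 + C1 + C2 = -3 and q'(0) = -3*C1 + 3*C2 = -3. Solving gives C1 = -8/9, C2 = -17/9.

q = -2/9 - 17*exp(3*t)/9 - 8*exp(-3*t)/9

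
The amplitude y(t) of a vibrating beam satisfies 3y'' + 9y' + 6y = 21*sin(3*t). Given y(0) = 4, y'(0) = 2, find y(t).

y = -99*exp(-2*t)/13 - 63*cos(3*t)/130 - 49*sin(3*t)/130 + 121*exp(-t)/10

Divide through by 3: y'' + 3y' + 2y = 7*sin(3*t).
Characteristic equation r² + 3r + 2 = 0 factors as (r + 1)(r + 2) = 0, so r = -1, -2.
Hence y_h = C1*exp(-t) + C2*exp(-2*t).
Try y_p = A*cos(3*t) + B*sin(3*t). Substituting and equating the coefficients of cos(3t) and sin(3t) gives A = -63/130, B = -49/130, so y_p = -63*cos(3*t)/130 - 49*sin(3*t)/130.
General solution: y = -63*cos(3*t)/130 - 49*sin(3*t)/130 + C1*exp(-t) + C2*exp(-2*t).
Apply the initial conditions: y(0) = -63/130 + C1 + C2 = 4 and y'(0) = -147/130 - C1 - 2*C2 = 2. Solving gives C1 = 121/10, C2 = -99/13.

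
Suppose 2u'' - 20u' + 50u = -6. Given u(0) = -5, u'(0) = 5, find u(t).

u = -3/25 - 122*exp(5*t)/25 + 147*t*exp(5*t)/5

Divide through by 2: u'' - 10u' + 25u = -3.
Characteristic equation r² - 10r + 25 = 0 has discriminant (-10)² - 4·(25) = 0, so r = 5 is a repeated root.
Hence u_h = (C1 + C2*t)*exp(5*t).
For the particular solution try u_p = A0. Substituting and matching coefficients of each power of t gives A0 = -3/25, so u_p = -3/25.
General solution: u = -3/25 + C1*exp(5*t) + C2*t*exp(5*t).
Apply the initial conditions: u(0) = -3/25 + C1 = -5 and u'(0) = C2 + 5*C1 = 5. Solving gives C1 = -122/25, C2 = 147/5.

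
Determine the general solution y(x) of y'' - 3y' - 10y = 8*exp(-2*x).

Characteristic equation r² - 3r - 10 = 0 factors as (r - 5)(r + 2) = 0, so r = 5, -2.
Hence y_h = C1*exp(5*x) + C2*exp(-2*x).
Since exp(-2*x) solves the homogeneous equation (r = -2 is a root of multiplicity 1), multiply the trial by x. Try y_p = A*x*exp(-2*x). Substituting into the equation and dividing by exp(-2*x) gives A = -8/7, so y_p = -8*x*exp(-2*x)/7.

y = C1*exp(5*x) + C2*exp(-2*x) - 8*x*exp(-2*x)/7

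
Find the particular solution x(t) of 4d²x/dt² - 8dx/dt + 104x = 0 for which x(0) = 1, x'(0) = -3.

Divide through by 4: x'' - 2x' + 26x = 0.
Characteristic equation r² - 2r + 26 = 0 has discriminant (-2)² - 4·(26) = -100 < 0, so r = 1 ± 5i.
Hence x_h = C1*cos(5*t)*exp(t) + C2*exp(t)*sin(5*t).
Apply the initial conditions: x(0) = C1 = 1 and x'(0) = C1 + 5*C2 = -3. Solving gives C1 = 1, C2 = -4/5.

x = cos(5*t)*exp(t) - 4*exp(t)*sin(5*t)/5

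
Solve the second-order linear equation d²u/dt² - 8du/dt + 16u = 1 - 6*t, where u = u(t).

u = -1/8 - 3*t/8 + C1*exp(4*t) + C2*t*exp(4*t)

Characteristic equation r² - 8r + 16 = 0 has discriminant (-8)² - 4·(16) = 0, so r = 4 is a repeated root.
Hence u_h = (C1 + C2*t)*exp(4*t).
For the particular solution try u_p = A0 + A1*t. Substituting and matching coefficients of each power of t gives A0 = -1/8, A1 = -3/8, so u_p = -1/8 - 3*t/8.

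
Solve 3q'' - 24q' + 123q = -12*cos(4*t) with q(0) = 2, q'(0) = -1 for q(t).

Divide through by 3: q'' - 8q' + 41q = -4*cos(4*t).
Characteristic equation r² - 8r + 41 = 0 has discriminant (-8)² - 4·(41) = -100 < 0, so r = 4 ± 5i.
Hence q_h = C1*cos(5*t)*exp(4*t) + C2*exp(4*t)*sin(5*t).
Try q_p = A*cos(4*t) + B*sin(4*t). Substituting and equating the coefficients of cos(4t) and sin(4t) gives A = -100/1649, B = 128/1649, so q_p = -100*cos(4*t)/1649 + 128*sin(4*t)/1649.
General solution: q = -100*cos(4*t)/1649 + 128*sin(4*t)/1649 + C1*cos(5*t)*exp(4*t) + C2*exp(4*t)*sin(5*t).
Apply the initial conditions: q(0) = -100/1649 + C1 = 2 and q'(0) = 512/1649 + 4*C1 + 5*C2 = -1. Solving gives C1 = 3398/1649, C2 = -15753/8245.

q = -100*cos(4*t)/1649 + 128*sin(4*t)/1649 - 15753*exp(4*t)*sin(5*t)/8245 + 3398*cos(5*t)*exp(4*t)/1649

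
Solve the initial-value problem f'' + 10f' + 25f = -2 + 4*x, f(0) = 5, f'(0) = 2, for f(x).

f = -18/125 + 4*x/25 + 643*exp(-5*x)/125 + 689*x*exp(-5*x)/25

Characteristic equation r² + 10r + 25 = 0 has discriminant (10)² - 4·(25) = 0, so r = -5 is a repeated root.
Hence f_h = (C1 + C2*x)*exp(-5*x).
For the particular solution try f_p = A0 + A1*x. Substituting and matching coefficients of each power of x gives A0 = -18/125, A1 = 4/25, so f_p = -18/125 + 4*x/25.
General solution: f = -18/125 + 4*x/25 + C1*exp(-5*x) + C2*x*exp(-5*x).
Apply the initial conditions: f(0) = -18/125 + C1 = 5 and f'(0) = 4/25 + C2 - 5*C1 = 2. Solving gives C1 = 643/125, C2 = 689/25.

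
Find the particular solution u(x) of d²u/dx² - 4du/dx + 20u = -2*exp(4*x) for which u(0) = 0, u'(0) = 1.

u = -exp(4*x)/10 + cos(4*x)*exp(2*x)/10 + 3*exp(2*x)*sin(4*x)/10

Characteristic equation r² - 4r + 20 = 0 has discriminant (-4)² - 4·(20) = -64 < 0, so r = 2 ± 4i.
Hence u_h = C1*cos(4*x)*exp(2*x) + C2*exp(2*x)*sin(4*x).
Try u_p = A*exp(4*x). Substituting into the equation and dividing by exp(4*x) gives A = -1/10, so u_p = -exp(4*x)/10.
General solution: u = -exp(4*x)/10 + C1*cos(4*x)*exp(2*x) + C2*exp(2*x)*sin(4*x).
Apply the initial conditions: u(0) = -1/10 + C1 = 0 and u'(0) = -2/5 + 2*C1 + 4*C2 = 1. Solving gives C1 = 1/10, C2 = 3/10.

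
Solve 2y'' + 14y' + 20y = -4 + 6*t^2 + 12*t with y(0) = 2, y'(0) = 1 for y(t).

Divide through by 2: y'' + 7y' + 10y = -2 + 3*t^2 + 6*t.
Characteristic equation r² + 7r + 10 = 0 factors as (r + 2)(r + 5) = 0, so r = -2, -5.
Hence y_h = C1*exp(-2*t) + C2*exp(-5*t).
For the particular solution try y_p = A0 + A1*t + A2*t^2. Substituting and matching coefficients of each power of t gives A0 = -193/500, A1 = 9/50, A2 = 3/10, so y_p = -193/500 + 3*t^2/10 + 9*t/50.
General solution: y = -193/500 + 3*t^2/10 + 9*t/50 + C1*exp(-2*t) + C2*exp(-5*t).
Apply the initial conditions: y(0) = -193/500 + C1 + C2 = 2 and y'(0) = 9/50 - 5*C2 - 2*C1 = 1. Solving gives C1 = 17/4, C2 = -233/125.

y = -193/500 - 233*exp(-5*t)/125 + 3*t**2/10 + 9*t/50 + 17*exp(-2*t)/4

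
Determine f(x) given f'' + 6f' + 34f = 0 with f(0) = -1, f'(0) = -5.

f = -cos(5*x)*exp(-3*x) - 8*exp(-3*x)*sin(5*x)/5

Characteristic equation r² + 6r + 34 = 0 has discriminant (6)² - 4·(34) = -100 < 0, so r = -3 ± 5i.
Hence f_h = C1*cos(5*x)*exp(-3*x) + C2*exp(-3*x)*sin(5*x).
Apply the initial conditions: f(0) = C1 = -1 and f'(0) = -3*C1 + 5*C2 = -5. Solving gives C1 = -1, C2 = -8/5.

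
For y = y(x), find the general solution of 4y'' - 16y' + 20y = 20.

Divide through by 4: y'' - 4y' + 5y = 5.
Characteristic equation r² - 4r + 5 = 0 has discriminant (-4)² - 4·(5) = -4 < 0, so r = 2 ± i.
Hence y_h = C1*cos(x)*exp(2*x) + C2*exp(2*x)*sin(x).
For the particular solution try y_p = A0. Substituting and matching coefficients of each power of x gives A0 = 1, so y_p = 1.

y = 1 + C1*cos(x)*exp(2*x) + C2*exp(2*x)*sin(x)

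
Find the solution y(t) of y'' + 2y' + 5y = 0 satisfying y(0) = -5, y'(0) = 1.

y = -5*cos(2*t)*exp(-t) - 2*exp(-t)*sin(2*t)

Characteristic equation r² + 2r + 5 = 0 has discriminant (2)² - 4·(5) = -16 < 0, so r = -1 ± 2i.
Hence y_h = C1*cos(2*t)*exp(-t) + C2*exp(-t)*sin(2*t).
Apply the initial conditions: y(0) = C1 = -5 and y'(0) = -C1 + 2*C2 = 1. Solving gives C1 = -5, C2 = -2.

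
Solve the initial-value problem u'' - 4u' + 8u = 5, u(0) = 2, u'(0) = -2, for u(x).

Characteristic equation r² - 4r + 8 = 0 has discriminant (-4)² - 4·(8) = -16 < 0, so r = 2 ± 2i.
Hence u_h = C1*cos(2*x)*exp(2*x) + C2*exp(2*x)*sin(2*x).
For the particular solution try u_p = A0. Substituting and matching coefficients of each power of x gives A0 = 5/8, so u_p = 5/8.
General solution: u = 5/8 + C1*cos(2*x)*exp(2*x) + C2*exp(2*x)*sin(2*x).
Apply the initial conditions: u(0) = 5/8 + C1 = 2 and u'(0) = 2*C1 + 2*C2 = -2. Solving gives C1 = 11/8, C2 = -19/8.

u = 5/8 - 19*exp(2*x)*sin(2*x)/8 + 11*cos(2*x)*exp(2*x)/8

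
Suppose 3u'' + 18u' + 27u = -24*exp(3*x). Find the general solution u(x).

Divide through by 3: u'' + 6u' + 9u = -8*exp(3*x).
Characteristic equation r² + 6r + 9 = 0 has discriminant (6)² - 4·(9) = 0, so r = -3 is a repeated root.
Hence u_h = (C1 + C2*x)*exp(-3*x).
Try u_p = A*exp(3*x). Substituting into the equation and dividing by exp(3*x) gives A = -2/9, so u_p = -2*exp(3*x)/9.

u = -2*exp(3*x)/9 + C1*exp(-3*x) + C2*x*exp(-3*x)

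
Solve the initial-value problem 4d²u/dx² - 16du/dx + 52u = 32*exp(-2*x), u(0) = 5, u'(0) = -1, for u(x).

u = 8*exp(-2*x)/25 - 81*exp(2*x)*sin(3*x)/25 + 117*cos(3*x)*exp(2*x)/25

Divide through by 4: u'' - 4u' + 13u = 8*exp(-2*x).
Characteristic equation r² - 4r + 13 = 0 has discriminant (-4)² - 4·(13) = -36 < 0, so r = 2 ± 3i.
Hence u_h = C1*cos(3*x)*exp(2*x) + C2*exp(2*x)*sin(3*x).
Try u_p = A*exp(-2*x). Substituting into the equation and dividing by exp(-2*x) gives A = 8/25, so u_p = 8*exp(-2*x)/25.
General solution: u = 8*exp(-2*x)/25 + C1*cos(3*x)*exp(2*x) + C2*exp(2*x)*sin(3*x).
Apply the initial conditions: u(0) = 8/25 + C1 = 5 and u'(0) = -16/25 + 2*C1 + 3*C2 = -1. Solving gives C1 = 117/25, C2 = -81/25.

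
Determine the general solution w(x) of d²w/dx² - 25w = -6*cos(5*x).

Characteristic equation r² - 25 = 0 factors as (r - 5)(r + 5) = 0, so r = 5, -5.
Hence w_h = C1*exp(5*x) + C2*exp(-5*x).
Try w_p = A*cos(5*x) + B*sin(5*x). Substituting and equating the coefficients of cos(5x) and sin(5x) gives A = 3/25, B = 0, so w_p = 3*cos(5*x)/25.

w = 3*cos(5*x)/25 + C1*exp(5*x) + C2*exp(-5*x)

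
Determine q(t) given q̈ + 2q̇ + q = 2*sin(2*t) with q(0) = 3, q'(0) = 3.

Characteristic equation r² + 2r + 1 = 0 has discriminant (2)² - 4·(1) = 0, so r = -1 is a repeated root.
Hence q_h = (C1 + C2*t)*exp(-t).
Try q_p = A*cos(2*t) + B*sin(2*t). Substituting and equating the coefficients of cos(2t) and sin(2t) gives A = -8/25, B = -6/25, so q_p = -8*cos(2*t)/25 - 6*sin(2*t)/25.
General solution: q = -8*cos(2*t)/25 - 6*sin(2*t)/25 + C1*exp(-t) + C2*t*exp(-t).
Apply the initial conditions: q(0) = -8/25 + C1 = 3 and q'(0) = -12/25 + C2 - C1 = 3. Solving gives C1 = 83/25, C2 = 34/5.

q = -8*cos(2*t)/25 - 6*sin(2*t)/25 + 83*exp(-t)/25 + 34*t*exp(-t)/5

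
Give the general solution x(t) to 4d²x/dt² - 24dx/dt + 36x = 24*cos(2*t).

Divide through by 4: x'' - 6x' + 9x = 6*cos(2*t).
Characteristic equation r² - 6r + 9 = 0 has discriminant (-6)² - 4·(9) = 0, so r = 3 is a repeated root.
Hence x_h = (C1 + C2*t)*exp(3*t).
Try x_p = A*cos(2*t) + B*sin(2*t). Substituting and equating the coefficients of cos(2t) and sin(2t) gives A = 30/169, B = -72/169, so x_p = -72*sin(2*t)/169 + 30*cos(2*t)/169.

x = -72*sin(2*t)/169 + 30*cos(2*t)/169 + C1*exp(3*t) + C2*t*exp(3*t)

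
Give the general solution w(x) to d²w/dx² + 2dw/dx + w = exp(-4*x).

Characteristic equation r² + 2r + 1 = 0 has discriminant (2)² - 4·(1) = 0, so r = -1 is a repeated root.
Hence w_h = (C1 + C2*x)*exp(-x).
Try w_p = A*exp(-4*x). Substituting into the equation and dividing by exp(-4*x) gives A = 1/9, so w_p = exp(-4*x)/9.

w = exp(-4*x)/9 + C1*exp(-x) + C2*x*exp(-x)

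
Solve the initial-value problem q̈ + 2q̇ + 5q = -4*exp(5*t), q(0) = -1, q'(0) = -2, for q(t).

q = -exp(5*t)/10 - 9*cos(2*t)*exp(-t)/10 - 6*exp(-t)*sin(2*t)/5

Characteristic equation r² + 2r + 5 = 0 has discriminant (2)² - 4·(5) = -16 < 0, so r = -1 ± 2i.
Hence q_h = C1*cos(2*t)*exp(-t) + C2*exp(-t)*sin(2*t).
Try q_p = A*exp(5*t). Substituting into the equation and dividing by exp(5*t) gives A = -1/10, so q_p = -exp(5*t)/10.
General solution: q = -exp(5*t)/10 + C1*cos(2*t)*exp(-t) + C2*exp(-t)*sin(2*t).
Apply the initial conditions: q(0) = -1/10 + C1 = -1 and q'(0) = -1/2 - C1 + 2*C2 = -2. Solving gives C1 = -9/10, C2 = -6/5.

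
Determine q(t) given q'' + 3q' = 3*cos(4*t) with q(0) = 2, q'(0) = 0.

Characteristic equation r² + 3r = 0 factors as (r + 3)r = 0, so r = -3, 0.
Hence q_h = C1*exp(-3*t) + C2.
Try q_p = A*cos(4*t) + B*sin(4*t). Substituting and equating the coefficients of cos(4t) and sin(4t) gives A = -3/25, B = 9/100, so q_p = -3*cos(4*t)/25 + 9*sin(4*t)/100.
General solution: q = C2 - 3*cos(4*t)/25 + 9*sin(4*t)/100 + C1*exp(-3*t).
Apply the initial conditions: q(0) = -3/25 + C1 + C2 = 2 and q'(0) = 9/25 - 3*C1 = 0. Solving gives C1 = 3/25, C2 = 2.

q = 2 - 3*cos(4*t)/25 + 3*exp(-3*t)/25 + 9*sin(4*t)/100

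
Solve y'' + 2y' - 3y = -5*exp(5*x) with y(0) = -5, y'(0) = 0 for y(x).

Characteristic equation r² + 2r - 3 = 0 factors as (r - 1)(r + 3) = 0, so r = 1, -3.
Hence y_h = C1*exp(x) + C2*exp(-3*x).
Try y_p = A*exp(5*x). Substituting into the equation and dividing by exp(5*x) gives A = -5/32, so y_p = -5*exp(5*x)/32.
General solution: y = -5*exp(5*x)/32 + C1*exp(x) + C2*exp(-3*x).
Apply the initial conditions: y(0) = -5/32 + C1 + C2 = -5 and y'(0) = -25/32 + C1 - 3*C2 = 0. Solving gives C1 = -55/16, C2 = -45/32.

y = -55*exp(x)/16 - 45*exp(-3*x)/32 - 5*exp(5*x)/32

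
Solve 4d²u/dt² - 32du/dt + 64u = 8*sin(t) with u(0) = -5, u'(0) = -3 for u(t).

u = -1461*exp(4*t)/289 + 16*cos(t)/289 + 30*sin(t)/289 + 291*t*exp(4*t)/17

Divide through by 4: u'' - 8u' + 16u = 2*sin(t).
Characteristic equation r² - 8r + 16 = 0 has discriminant (-8)² - 4·(16) = 0, so r = 4 is a repeated root.
Hence u_h = (C1 + C2*t)*exp(4*t).
Try u_p = A*cos(t) + B*sin(t). Substituting and equating the coefficients of cos(t) and sin(t) gives A = 16/289, B = 30/289, so u_p = 16*cos(t)/289 + 30*sin(t)/289.
General solution: u = 16*cos(t)/289 + 30*sin(t)/289 + C1*exp(4*t) + C2*t*exp(4*t).
Apply the initial conditions: u(0) = 16/289 + C1 = -5 and u'(0) = 30/289 + C2 + 4*C1 = -3. Solving gives C1 = -1461/289, C2 = 291/17.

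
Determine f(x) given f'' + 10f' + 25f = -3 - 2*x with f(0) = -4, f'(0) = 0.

f = -11/125 - 489*exp(-5*x)/125 - 2*x/25 - 487*x*exp(-5*x)/25

Characteristic equation r² + 10r + 25 = 0 has discriminant (10)² - 4·(25) = 0, so r = -5 is a repeated root.
Hence f_h = (C1 + C2*x)*exp(-5*x).
For the particular solution try f_p = A0 + A1*x. Substituting and matching coefficients of each power of x gives A0 = -11/125, A1 = -2/25, so f_p = -11/125 - 2*x/25.
General solution: f = -11/125 - 2*x/25 + C1*exp(-5*x) + C2*x*exp(-5*x).
Apply the initial conditions: f(0) = -11/125 + C1 = -4 and f'(0) = -2/25 + C2 - 5*C1 = 0. Solving gives C1 = -489/125, C2 = -487/25.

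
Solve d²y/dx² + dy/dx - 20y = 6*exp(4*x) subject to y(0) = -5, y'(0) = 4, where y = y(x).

Characteristic equation r² + r - 20 = 0 factors as (r - 4)(r + 5) = 0, so r = 4, -5.
Hence y_h = C1*exp(4*x) + C2*exp(-5*x).
Since exp(4*x) solves the homogeneous equation (r = 4 is a root of multiplicity 1), multiply the trial by x. Try y_p = A*x*exp(4*x). Substituting into the equation and dividing by exp(4*x) gives A = 2/3, so y_p = 2*x*exp(4*x)/3.
General solution: y = C1*exp(4*x) + C2*exp(-5*x) + 2*x*exp(4*x)/3.
Apply the initial conditions: y(0) = C1 + C2 = -5 and y'(0) = 2/3 - 5*C2 + 4*C1 = 4. Solving gives C1 = -65/27, C2 = -70/27.

y = -70*exp(-5*x)/27 - 65*exp(4*x)/27 + 2*x*exp(4*x)/3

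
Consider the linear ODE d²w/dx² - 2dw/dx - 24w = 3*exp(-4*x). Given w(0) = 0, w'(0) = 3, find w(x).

w = -33*exp(-4*x)/100 + 33*exp(6*x)/100 - 3*x*exp(-4*x)/10

Characteristic equation r² - 2r - 24 = 0 factors as (r + 4)(r - 6) = 0, so r = -4, 6.
Hence w_h = C1*exp(-4*x) + C2*exp(6*x).
Since exp(-4*x) solves the homogeneous equation (r = -4 is a root of multiplicity 1), multiply the trial by x. Try w_p = A*x*exp(-4*x). Substituting into the equation and dividing by exp(-4*x) gives A = -3/10, so w_p = -3*x*exp(-4*x)/10.
General solution: w = C1*exp(-4*x) + C2*exp(6*x) - 3*x*exp(-4*x)/10.
Apply the initial conditions: w(0) = C1 + C2 = 0 and w'(0) = -3/10 - 4*C1 + 6*C2 = 3. Solving gives C1 = -33/100, C2 = 33/100.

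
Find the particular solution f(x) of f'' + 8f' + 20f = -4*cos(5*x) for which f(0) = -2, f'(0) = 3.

f = -32*sin(5*x)/325 + 4*cos(5*x)/325 - 1481*exp(-4*x)*sin(2*x)/650 - 654*cos(2*x)*exp(-4*x)/325

Characteristic equation r² + 8r + 20 = 0 has discriminant (8)² - 4·(20) = -16 < 0, so r = -4 ± 2i.
Hence f_h = C1*cos(2*x)*exp(-4*x) + C2*exp(-4*x)*sin(2*x).
Try f_p = A*cos(5*x) + B*sin(5*x). Substituting and equating the coefficients of cos(5x) and sin(5x) gives A = 4/325, B = -32/325, so f_p = -32*sin(5*x)/325 + 4*cos(5*x)/325.
General solution: f = -32*sin(5*x)/325 + 4*cos(5*x)/325 + C1*cos(2*x)*exp(-4*x) + C2*exp(-4*x)*sin(2*x).
Apply the initial conditions: f(0) = 4/325 + C1 = -2 and f'(0) = -32/65 - 4*C1 + 2*C2 = 3. Solving gives C1 = -654/325, C2 = -1481/650.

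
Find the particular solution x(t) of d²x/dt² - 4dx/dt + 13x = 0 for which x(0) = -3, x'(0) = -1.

x = -3*cos(3*t)*exp(2*t) + 5*exp(2*t)*sin(3*t)/3

Characteristic equation r² - 4r + 13 = 0 has discriminant (-4)² - 4·(13) = -36 < 0, so r = 2 ± 3i.
Hence x_h = C1*cos(3*t)*exp(2*t) + C2*exp(2*t)*sin(3*t).
Apply the initial conditions: x(0) = C1 = -3 and x'(0) = 2*C1 + 3*C2 = -1. Solving gives C1 = -3, C2 = 5/3.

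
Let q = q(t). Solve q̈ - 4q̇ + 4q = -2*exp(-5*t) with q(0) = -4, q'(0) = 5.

Characteristic equation r² - 4r + 4 = 0 has discriminant (-4)² - 4·(4) = 0, so r = 2 is a repeated root.
Hence q_h = (C1 + C2*t)*exp(2*t).
Try q_p = A*exp(-5*t). Substituting into the equation and dividing by exp(-5*t) gives A = -2/49, so q_p = -2*exp(-5*t)/49.
General solution: q = -2*exp(-5*t)/49 + C1*exp(2*t) + C2*t*exp(2*t).
Apply the initial conditions: q(0) = -2/49 + C1 = -4 and q'(0) = 10/49 + C2 + 2*C1 = 5. Solving gives C1 = -194/49, C2 = 89/7.

q = -194*exp(2*t)/49 - 2*exp(-5*t)/49 + 89*t*exp(2*t)/7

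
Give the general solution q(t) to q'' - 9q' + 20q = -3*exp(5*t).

Characteristic equation r² - 9r + 20 = 0 factors as (r - 4)(r - 5) = 0, so r = 4, 5.
Hence q_h = C1*exp(4*t) + C2*exp(5*t).
Since exp(5*t) solves the homogeneous equation (r = 5 is a root of multiplicity 1), multiply the trial by t. Try q_p = A*t*exp(5*t). Substituting into the equation and dividing by exp(5*t) gives A = -3, so q_p = -3*t*exp(5*t).

q = C1*exp(4*t) + C2*exp(5*t) - 3*t*exp(5*t)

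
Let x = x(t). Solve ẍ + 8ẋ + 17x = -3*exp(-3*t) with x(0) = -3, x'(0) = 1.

Characteristic equation r² + 8r + 17 = 0 has discriminant (8)² - 4·(17) = -4 < 0, so r = -4 ± i.
Hence x_h = C1*cos(t)*exp(-4*t) + C2*exp(-4*t)*sin(t).
Try x_p = A*exp(-3*t). Substituting into the equation and dividing by exp(-3*t) gives A = -3/2, so x_p = -3*exp(-3*t)/2.
General solution: x = -3*exp(-3*t)/2 + C1*cos(t)*exp(-4*t) + C2*exp(-4*t)*sin(t).
Apply the initial conditions: x(0) = -3/2 + C1 = -3 and x'(0) = 9/2 + C2 - 4*C1 = 1. Solving gives C1 = -3/2, C2 = -19/2.

x = -3*exp(-3*t)/2 - 19*exp(-4*t)*sin(t)/2 - 3*cos(t)*exp(-4*t)/2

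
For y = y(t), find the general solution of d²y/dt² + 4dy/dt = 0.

y = C2 + C1*exp(-4*t)

Characteristic equation r² + 4r = 0 factors as (r + 4)r = 0, so r = -4, 0.
Hence y_h = C1*exp(-4*t) + C2.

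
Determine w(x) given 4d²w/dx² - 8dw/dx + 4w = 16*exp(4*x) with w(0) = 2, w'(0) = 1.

w = 4*exp(4*x)/9 + 14*exp(x)/9 - 7*x*exp(x)/3

Divide through by 4: w'' - 2w' + w = 4*exp(4*x).
Characteristic equation r² - 2r + 1 = 0 has discriminant (-2)² - 4·(1) = 0, so r = 1 is a repeated root.
Hence w_h = (C1 + C2*x)*exp(x).
Try w_p = A*exp(4*x). Substituting into the equation and dividing by exp(4*x) gives A = 4/9, so w_p = 4*exp(4*x)/9.
General solution: w = 4*exp(4*x)/9 + C1*exp(x) + C2*x*exp(x).
Apply the initial conditions: w(0) = 4/9 + C1 = 2 and w'(0) = 16/9 + C1 + C2 = 1. Solving gives C1 = 14/9, C2 = -7/3.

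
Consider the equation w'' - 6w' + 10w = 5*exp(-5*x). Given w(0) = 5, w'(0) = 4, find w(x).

w = exp(-5*x)/13 - 135*exp(3*x)*sin(x)/13 + 64*cos(x)*exp(3*x)/13

Characteristic equation r² - 6r + 10 = 0 has discriminant (-6)² - 4·(10) = -4 < 0, so r = 3 ± i.
Hence w_h = C1*cos(x)*exp(3*x) + C2*exp(3*x)*sin(x).
Try w_p = A*exp(-5*x). Substituting into the equation and dividing by exp(-5*x) gives A = 1/13, so w_p = exp(-5*x)/13.
General solution: w = exp(-5*x)/13 + C1*cos(x)*exp(3*x) + C2*exp(3*x)*sin(x).
Apply the initial conditions: w(0) = 1/13 + C1 = 5 and w'(0) = -5/13 + C2 + 3*C1 = 4. Solving gives C1 = 64/13, C2 = -135/13.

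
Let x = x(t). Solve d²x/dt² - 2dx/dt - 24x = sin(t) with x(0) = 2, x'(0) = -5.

x = -25*sin(t)/629 + 2*cos(t)/629 + 56*exp(6*t)/185 + 144*exp(-4*t)/85

Characteristic equation r² - 2r - 24 = 0 factors as (r - 6)(r + 4) = 0, so r = 6, -4.
Hence x_h = C1*exp(6*t) + C2*exp(-4*t).
Try x_p = A*cos(t) + B*sin(t). Substituting and equating the coefficients of cos(t) and sin(t) gives A = 2/629, B = -25/629, so x_p = -25*sin(t)/629 + 2*cos(t)/629.
General solution: x = -25*sin(t)/629 + 2*cos(t)/629 + C1*exp(6*t) + C2*exp(-4*t).
Apply the initial conditions: x(0) = 2/629 + C1 + C2 = 2 and x'(0) = -25/629 - 4*C2 + 6*C1 = -5. Solving gives C1 = 56/185, C2 = 144/85.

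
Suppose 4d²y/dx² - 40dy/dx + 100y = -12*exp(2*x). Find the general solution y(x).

y = -exp(2*x)/3 + C1*exp(5*x) + C2*x*exp(5*x)

Divide through by 4: y'' - 10y' + 25y = -3*exp(2*x).
Characteristic equation r² - 10r + 25 = 0 has discriminant (-10)² - 4·(25) = 0, so r = 5 is a repeated root.
Hence y_h = (C1 + C2*x)*exp(5*x).
Try y_p = A*exp(2*x). Substituting into the equation and dividing by exp(2*x) gives A = -1/3, so y_p = -exp(2*x)/3.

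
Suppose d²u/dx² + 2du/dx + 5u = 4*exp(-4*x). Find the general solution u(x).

Characteristic equation r² + 2r + 5 = 0 has discriminant (2)² - 4·(5) = -16 < 0, so r = -1 ± 2i.
Hence u_h = C1*cos(2*x)*exp(-x) + C2*exp(-x)*sin(2*x).
Try u_p = A*exp(-4*x). Substituting into the equation and dividing by exp(-4*x) gives A = 4/13, so u_p = 4*exp(-4*x)/13.

u = 4*exp(-4*x)/13 + C1*cos(2*x)*exp(-x) + C2*exp(-x)*sin(2*x)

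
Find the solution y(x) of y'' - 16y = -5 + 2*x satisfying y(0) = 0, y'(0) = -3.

Characteristic equation r² - 16 = 0 factors as (r - 4)(r + 4) = 0, so r = 4, -4.
Hence y_h = C1*exp(4*x) + C2*exp(-4*x).
For the particular solution try y_p = A0 + A1*x. Substituting and matching coefficients of each power of x gives A0 = 5/16, A1 = -1/8, so y_p = 5/16 - x/8.
General solution: y = 5/16 - x/8 + C1*exp(4*x) + C2*exp(-4*x).
Apply the initial conditions: y(0) = 5/16 + C1 + C2 = 0 and y'(0) = -1/8 - 4*C2 + 4*C1 = -3. Solving gives C1 = -33/64, C2 = 13/64.

y = 5/16 - 33*exp(4*x)/64 - x/8 + 13*exp(-4*x)/64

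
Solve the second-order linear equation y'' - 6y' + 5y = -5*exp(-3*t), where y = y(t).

y = -5*exp(-3*t)/32 + C1*exp(t) + C2*exp(5*t)

Characteristic equation r² - 6r + 5 = 0 factors as (r - 1)(r - 5) = 0, so r = 1, 5.
Hence y_h = C1*exp(t) + C2*exp(5*t).
Try y_p = A*exp(-3*t). Substituting into the equation and dividing by exp(-3*t) gives A = -5/32, so y_p = -5*exp(-3*t)/32.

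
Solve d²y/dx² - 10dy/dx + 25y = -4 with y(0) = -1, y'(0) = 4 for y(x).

y = -4/25 - 21*exp(5*x)/25 + 41*x*exp(5*x)/5

Characteristic equation r² - 10r + 25 = 0 has discriminant (-10)² - 4·(25) = 0, so r = 5 is a repeated root.
Hence y_h = (C1 + C2*x)*exp(5*x).
For the particular solution try y_p = A0. Substituting and matching coefficients of each power of x gives A0 = -4/25, so y_p = -4/25.
General solution: y = -4/25 + C1*exp(5*x) + C2*x*exp(5*x).
Apply the initial conditions: y(0) = -4/25 + C1 = -1 and y'(0) = C2 + 5*C1 = 4. Solving gives C1 = -21/25, C2 = 41/5.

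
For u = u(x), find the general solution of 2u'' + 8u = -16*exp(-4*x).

u = -2*exp(-4*x)/5 + C1*cos(2*x) + C2*sin(2*x)

Divide through by 2: u'' + 4u = -8*exp(-4*x).
Characteristic equation r² + 4 = 0 has discriminant (0)² - 4·(4) = -16 < 0, so r = ± 2i.
Hence u_h = C1*cos(2*x) + C2*sin(2*x).
Try u_p = A*exp(-4*x). Substituting into the equation and dividing by exp(-4*x) gives A = -2/5, so u_p = -2*exp(-4*x)/5.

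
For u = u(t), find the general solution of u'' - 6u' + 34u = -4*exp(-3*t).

Characteristic equation r² - 6r + 34 = 0 has discriminant (-6)² - 4·(34) = -100 < 0, so r = 3 ± 5i.
Hence u_h = C1*cos(5*t)*exp(3*t) + C2*exp(3*t)*sin(5*t).
Try u_p = A*exp(-3*t). Substituting into the equation and dividing by exp(-3*t) gives A = -4/61, so u_p = -4*exp(-3*t)/61.

u = -4*exp(-3*t)/61 + C1*cos(5*t)*exp(3*t) + C2*exp(3*t)*sin(5*t)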